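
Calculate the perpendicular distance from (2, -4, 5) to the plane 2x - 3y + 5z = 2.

distance = |a·x₀ + b·y₀ + c·z₀ - d| / √(a² + b² + c²)
  = |2·2 + (-3)·(-4) + 5·5 - 2| / √(2² + (-3)² + 5²)
  = |4 + 12 + 25 - 2| / √(4 + 9 + 25)
  = |39| / √38
  = 39 / 6.164
  ≈ 6.327

6.327


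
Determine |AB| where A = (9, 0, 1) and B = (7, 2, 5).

d = √[(x₂-x₁)² + (y₂-y₁)² + (z₂-z₁)²]
  = √[(-2)² + 2² + 4²]
  = √[4 + 4 + 16]
  = √24
  ≈ 4.899

4.899


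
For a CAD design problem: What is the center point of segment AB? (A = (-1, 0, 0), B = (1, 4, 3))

M = ((x₁+x₂)/2, (y₁+y₂)/2, (z₁+z₂)/2)
  = ((-1 + 1)/2, (0 + 4)/2, (0 + 3)/2)
  = (0/2, 4/2, 3/2)
  = (0, 2, 1.5)

(0, 2, 1.5)


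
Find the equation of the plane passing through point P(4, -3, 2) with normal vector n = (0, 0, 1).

The plane through P with normal n = (a, b, c) satisfies n·(r - P) = 0,
i.e. ax + by + cz = a·x₀ + b·y₀ + c·z₀.
d = 0·4 + 0·(-3) + 1·2
  = 0 + 0 + 2
  = 2
Equation: z = 2

z = 2


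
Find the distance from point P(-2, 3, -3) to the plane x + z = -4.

distance = |a·x₀ + b·y₀ + c·z₀ - d| / √(a² + b² + c²)
  = |1·(-2) + 0·3 + 1·(-3) - (-4)| / √(1² + 0² + 1²)
  = |-2 + 0 - 3 + 4| / √(1 + 0 + 1)
  = |-1| / √2
  = 1 / 1.414
  ≈ 0.7071

0.7071


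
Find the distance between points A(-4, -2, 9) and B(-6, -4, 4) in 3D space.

d = √[(x₂-x₁)² + (y₂-y₁)² + (z₂-z₁)²]
  = √[(-2)² + (-2)² + (-5)²]
  = √[4 + 4 + 25]
  = √33
  ≈ 5.745

5.745


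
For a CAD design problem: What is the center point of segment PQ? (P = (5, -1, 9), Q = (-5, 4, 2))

M = ((x₁+x₂)/2, (y₁+y₂)/2, (z₁+z₂)/2)
  = ((5 - 5)/2, (-1 + 4)/2, (9 + 2)/2)
  = (0/2, 3/2, 11/2)
  = (0, 1.5, 5.5)

(0, 1.5, 5.5)


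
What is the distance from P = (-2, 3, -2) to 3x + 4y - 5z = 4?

distance = |a·x₀ + b·y₀ + c·z₀ - d| / √(a² + b² + c²)
  = |3·(-2) + 4·3 + (-5)·(-2) - 4| / √(3² + 4² + (-5)²)
  = |-6 + 12 + 10 - 4| / √(9 + 16 + 25)
  = |12| / √50
  = 12 / 7.071
  ≈ 1.697

1.697


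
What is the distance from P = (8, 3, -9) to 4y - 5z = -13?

distance = |a·x₀ + b·y₀ + c·z₀ - d| / √(a² + b² + c²)
  = |0·8 + 4·3 + (-5)·(-9) - (-13)| / √(0² + 4² + (-5)²)
  = |0 + 12 + 45 + 13| / √(0 + 16 + 25)
  = |70| / √41
  = 70 / 6.403
  ≈ 10.93

10.93


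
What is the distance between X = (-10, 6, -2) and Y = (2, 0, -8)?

d = √[(x₂-x₁)² + (y₂-y₁)² + (z₂-z₁)²]
  = √[12² + (-6)² + (-6)²]
  = √[144 + 36 + 36]
  = √216
  ≈ 14.7

14.7


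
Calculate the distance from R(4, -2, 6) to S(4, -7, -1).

d = √[(x₂-x₁)² + (y₂-y₁)² + (z₂-z₁)²]
  = √[0² + (-5)² + (-7)²]
  = √[0 + 25 + 49]
  = √74
  ≈ 8.602

8.602


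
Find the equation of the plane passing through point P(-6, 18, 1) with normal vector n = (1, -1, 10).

The plane through P with normal n = (a, b, c) satisfies n·(r - P) = 0,
i.e. ax + by + cz = a·x₀ + b·y₀ + c·z₀.
d = 1·(-6) + (-1)·18 + 10·1
  = -6 - 18 + 10
  = -14
Equation: x - y + 10z = -14

x - y + 10z = -14


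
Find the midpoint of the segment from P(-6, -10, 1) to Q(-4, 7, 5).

M = ((x₁+x₂)/2, (y₁+y₂)/2, (z₁+z₂)/2)
  = ((-6 - 4)/2, (-10 + 7)/2, (1 + 5)/2)
  = (-10/2, -3/2, 6/2)
  = (-5, -1.5, 3)

(-5, -1.5, 3)


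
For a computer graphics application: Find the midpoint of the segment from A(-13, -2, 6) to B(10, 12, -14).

M = ((x₁+x₂)/2, (y₁+y₂)/2, (z₁+z₂)/2)
  = ((-13 + 10)/2, (-2 + 12)/2, (6 - 14)/2)
  = (-3/2, 10/2, -8/2)
  = (-1.5, 5, -4)

(-1.5, 5, -4)


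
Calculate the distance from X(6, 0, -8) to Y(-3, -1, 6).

d = √[(x₂-x₁)² + (y₂-y₁)² + (z₂-z₁)²]
  = √[(-9)² + (-1)² + 14²]
  = √[81 + 1 + 196]
  = √278
  ≈ 16.67

16.67


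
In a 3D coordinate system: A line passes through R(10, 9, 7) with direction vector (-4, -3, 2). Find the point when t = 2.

P(t) = R + t·d
  = (10 + (-4)·2, 9 + (-3)·2, 7 + 2·2)
  = (10 - 8, 9 - 6, 7 + 4)
  = (2, 3, 11)

(2, 3, 11)


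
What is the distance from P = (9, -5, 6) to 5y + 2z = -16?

distance = |a·x₀ + b·y₀ + c·z₀ - d| / √(a² + b² + c²)
  = |0·9 + 5·(-5) + 2·6 - (-16)| / √(0² + 5² + 2²)
  = |0 - 25 + 12 + 16| / √(0 + 25 + 4)
  = |3| / √29
  = 3 / 5.385
  ≈ 0.5571

0.5571


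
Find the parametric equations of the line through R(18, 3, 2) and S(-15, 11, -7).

Direction vector d = S - R = (-15 - 18, 11 - 3, -7 - 2) = (-33, 8, -9)
Parametric form r = R + t·d:
x = 18 - 33t, y = 3 + 8t, z = 2 - 9t

x = 18 - 33t, y = 3 + 8t, z = 2 - 9t


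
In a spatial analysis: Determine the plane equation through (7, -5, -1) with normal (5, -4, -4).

The plane through P with normal n = (a, b, c) satisfies n·(r - P) = 0,
i.e. ax + by + cz = a·x₀ + b·y₀ + c·z₀.
d = 5·7 + (-4)·(-5) + (-4)·(-1)
  = 35 + 20 + 4
  = 59
Equation: 5x - 4y - 4z = 59

5x - 4y - 4z = 59


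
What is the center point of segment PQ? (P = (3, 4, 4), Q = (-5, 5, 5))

M = ((x₁+x₂)/2, (y₁+y₂)/2, (z₁+z₂)/2)
  = ((3 - 5)/2, (4 + 5)/2, (4 + 5)/2)
  = (-2/2, 9/2, 9/2)
  = (-1, 4.5, 4.5)

(-1, 4.5, 4.5)


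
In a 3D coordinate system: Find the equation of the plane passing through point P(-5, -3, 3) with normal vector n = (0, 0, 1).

The plane through P with normal n = (a, b, c) satisfies n·(r - P) = 0,
i.e. ax + by + cz = a·x₀ + b·y₀ + c·z₀.
d = 0·(-5) + 0·(-3) + 1·3
  = 0 + 0 + 3
  = 3
Equation: z = 3

z = 3


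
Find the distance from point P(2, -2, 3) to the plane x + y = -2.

distance = |a·x₀ + b·y₀ + c·z₀ - d| / √(a² + b² + c²)
  = |1·2 + 1·(-2) + 0·3 - (-2)| / √(1² + 1² + 0²)
  = |2 - 2 + 0 + 2| / √(1 + 1 + 0)
  = |2| / √2
  = 2 / 1.414
  ≈ 1.414

1.414


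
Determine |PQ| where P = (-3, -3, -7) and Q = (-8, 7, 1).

d = √[(x₂-x₁)² + (y₂-y₁)² + (z₂-z₁)²]
  = √[(-5)² + 10² + 8²]
  = √[25 + 100 + 64]
  = √189
  ≈ 13.75

13.75


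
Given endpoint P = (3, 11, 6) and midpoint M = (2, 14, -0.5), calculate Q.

Q = 2M - P
  = (2·2 - 3, 2·14 - 11, 2·(-0.5) - 6)
  = (4 - 3, 28 - 11, -1 - 6)
  = (1, 17, -7)

(1, 17, -7)


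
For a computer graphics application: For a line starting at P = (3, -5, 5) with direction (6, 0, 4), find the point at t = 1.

P(t) = P + t·d
  = (3 + 6·1, -5 + 0·1, 5 + 4·1)
  = (3 + 6, -5 + 0, 5 + 4)
  = (9, -5, 9)

(9, -5, 9)


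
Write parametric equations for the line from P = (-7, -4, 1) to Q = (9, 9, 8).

Direction vector d = Q - P = (9 + 7, 9 + 4, 8 - 1) = (16, 13, 7)
Parametric form r = P + t·d:
x = -7 + 16t, y = -4 + 13t, z = 1 + 7t

x = -7 + 16t, y = -4 + 13t, z = 1 + 7t


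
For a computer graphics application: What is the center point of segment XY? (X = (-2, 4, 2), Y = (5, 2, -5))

M = ((x₁+x₂)/2, (y₁+y₂)/2, (z₁+z₂)/2)
  = ((-2 + 5)/2, (4 + 2)/2, (2 - 5)/2)
  = (3/2, 6/2, -3/2)
  = (1.5, 3, -1.5)

(1.5, 3, -1.5)


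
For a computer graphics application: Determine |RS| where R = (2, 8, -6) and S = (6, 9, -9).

d = √[(x₂-x₁)² + (y₂-y₁)² + (z₂-z₁)²]
  = √[4² + 1² + (-3)²]
  = √[16 + 1 + 9]
  = √26
  ≈ 5.099

5.099


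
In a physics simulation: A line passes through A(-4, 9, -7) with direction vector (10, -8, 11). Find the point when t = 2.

P(t) = A + t·d
  = (-4 + 10·2, 9 + (-8)·2, -7 + 11·2)
  = (-4 + 20, 9 - 16, -7 + 22)
  = (16, -7, 15)

(16, -7, 15)


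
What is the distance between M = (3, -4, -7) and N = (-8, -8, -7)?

d = √[(x₂-x₁)² + (y₂-y₁)² + (z₂-z₁)²]
  = √[(-11)² + (-4)² + 0²]
  = √[121 + 16 + 0]
  = √137
  ≈ 11.7

11.7


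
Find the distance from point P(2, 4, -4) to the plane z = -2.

distance = |a·x₀ + b·y₀ + c·z₀ - d| / √(a² + b² + c²)
  = |0·2 + 0·4 + 1·(-4) - (-2)| / √(0² + 0² + 1²)
  = |0 + 0 - 4 + 2| / √(0 + 0 + 1)
  = |-2| / √1
  = 2 / 1
  ≈ 2

2


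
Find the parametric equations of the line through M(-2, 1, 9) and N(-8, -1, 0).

Direction vector d = N - M = (-8 + 2, -1 - 1, 0 - 9) = (-6, -2, -9)
Parametric form r = M + t·d:
x = -2 - 6t, y = 1 - 2t, z = 9 - 9t

x = -2 - 6t, y = 1 - 2t, z = 9 - 9t


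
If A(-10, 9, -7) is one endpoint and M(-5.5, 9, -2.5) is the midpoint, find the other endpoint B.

B = 2M - A
  = (2·(-5.5) - (-10), 2·9 - 9, 2·(-2.5) - (-7))
  = (-11 + 10, 18 - 9, -5 + 7)
  = (-1, 9, 2)

(-1, 9, 2)


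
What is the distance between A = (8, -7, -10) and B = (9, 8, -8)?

d = √[(x₂-x₁)² + (y₂-y₁)² + (z₂-z₁)²]
  = √[1² + 15² + 2²]
  = √[1 + 225 + 4]
  = √230
  ≈ 15.17

15.17


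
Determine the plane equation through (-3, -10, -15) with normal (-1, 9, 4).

The plane through P with normal n = (a, b, c) satisfies n·(r - P) = 0,
i.e. ax + by + cz = a·x₀ + b·y₀ + c·z₀.
d = (-1)·(-3) + 9·(-10) + 4·(-15)
  = 3 - 90 - 60
  = -147
Equation: -x + 9y + 4z = -147

-x + 9y + 4z = -147


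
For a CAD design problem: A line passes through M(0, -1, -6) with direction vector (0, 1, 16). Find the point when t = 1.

P(t) = M + t·d
  = (0 + 0·1, -1 + 1·1, -6 + 16·1)
  = (0 + 0, -1 + 1, -6 + 16)
  = (0, 0, 10)

(0, 0, 10)


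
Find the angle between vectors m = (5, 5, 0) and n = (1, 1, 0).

m·n = 5·1 + 5·1 + 0·0 = 5 + 5 + 0 = 10
|m| = √(5² + 5² + 0²) = √50 ≈ 7.071
|n| = √(1² + 1² + 0²) = √2 ≈ 1.414
cos θ = (m·n)/(|m||n|) = 10/(7.071·1.414) ≈ 1
θ = arccos(1) ≈ 0°

0°


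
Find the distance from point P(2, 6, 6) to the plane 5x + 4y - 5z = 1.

distance = |a·x₀ + b·y₀ + c·z₀ - d| / √(a² + b² + c²)
  = |5·2 + 4·6 + (-5)·6 - 1| / √(5² + 4² + (-5)²)
  = |10 + 24 - 30 - 1| / √(25 + 16 + 25)
  = |3| / √66
  = 3 / 8.124
  ≈ 0.3693

0.3693


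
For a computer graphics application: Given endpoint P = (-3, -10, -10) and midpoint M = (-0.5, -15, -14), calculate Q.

Q = 2M - P
  = (2·(-0.5) - (-3), 2·(-15) - (-10), 2·(-14) - (-10))
  = (-1 + 3, -30 + 10, -28 + 10)
  = (2, -20, -18)

(2, -20, -18)


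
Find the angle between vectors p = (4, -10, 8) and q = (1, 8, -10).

p·q = 4·1 + (-10)·8 + 8·(-10) = 4 - 80 - 80 = -156
|p| = √(4² + (-10)² + 8²) = √180 ≈ 13.42
|q| = √(1² + 8² + (-10)²) = √165 ≈ 12.85
cos θ = (p·q)/(|p||q|) = -156/(13.42·12.85) ≈ -0.9052
θ = arccos(-0.9052) ≈ 154.9°

154.9°


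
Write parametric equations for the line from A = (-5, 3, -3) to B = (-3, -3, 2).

Direction vector d = B - A = (-3 + 5, -3 - 3, 2 + 3) = (2, -6, 5)
Parametric form r = A + t·d:
x = -5 + 2t, y = 3 - 6t, z = -3 + 5t

x = -5 + 2t, y = 3 - 6t, z = -3 + 5t


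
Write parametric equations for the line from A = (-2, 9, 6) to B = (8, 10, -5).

Direction vector d = B - A = (8 + 2, 10 - 9, -5 - 6) = (10, 1, -11)
Parametric form r = A + t·d:
x = -2 + 10t, y = 9 + t, z = 6 - 11t

x = -2 + 10t, y = 9 + t, z = 6 - 11t


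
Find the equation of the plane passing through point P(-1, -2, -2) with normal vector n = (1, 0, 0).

The plane through P with normal n = (a, b, c) satisfies n·(r - P) = 0,
i.e. ax + by + cz = a·x₀ + b·y₀ + c·z₀.
d = 1·(-1) + 0·(-2) + 0·(-2)
  = -1 + 0 + 0
  = -1
Equation: x = -1

x = -1


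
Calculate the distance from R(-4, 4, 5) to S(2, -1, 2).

d = √[(x₂-x₁)² + (y₂-y₁)² + (z₂-z₁)²]
  = √[6² + (-5)² + (-3)²]
  = √[36 + 25 + 9]
  = √70
  ≈ 8.367

8.367


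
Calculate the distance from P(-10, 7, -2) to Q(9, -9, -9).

d = √[(x₂-x₁)² + (y₂-y₁)² + (z₂-z₁)²]
  = √[19² + (-16)² + (-7)²]
  = √[361 + 256 + 49]
  = √666
  ≈ 25.81

25.81


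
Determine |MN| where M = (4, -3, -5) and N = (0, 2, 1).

d = √[(x₂-x₁)² + (y₂-y₁)² + (z₂-z₁)²]
  = √[(-4)² + 5² + 6²]
  = √[16 + 25 + 36]
  = √77
  ≈ 8.775

8.775


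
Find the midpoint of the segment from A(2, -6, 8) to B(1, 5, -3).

M = ((x₁+x₂)/2, (y₁+y₂)/2, (z₁+z₂)/2)
  = ((2 + 1)/2, (-6 + 5)/2, (8 - 3)/2)
  = (3/2, -1/2, 5/2)
  = (1.5, -0.5, 2.5)

(1.5, -0.5, 2.5)


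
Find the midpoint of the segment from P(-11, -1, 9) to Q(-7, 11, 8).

M = ((x₁+x₂)/2, (y₁+y₂)/2, (z₁+z₂)/2)
  = ((-11 - 7)/2, (-1 + 11)/2, (9 + 8)/2)
  = (-18/2, 10/2, 17/2)
  = (-9, 5, 8.5)

(-9, 5, 8.5)


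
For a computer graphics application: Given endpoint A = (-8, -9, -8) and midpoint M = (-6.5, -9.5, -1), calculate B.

B = 2M - A
  = (2·(-6.5) - (-8), 2·(-9.5) - (-9), 2·(-1) - (-8))
  = (-13 + 8, -19 + 9, -2 + 8)
  = (-5, -10, 6)

(-5, -10, 6)


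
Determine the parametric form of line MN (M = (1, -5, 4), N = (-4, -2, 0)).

Direction vector d = N - M = (-4 - 1, -2 + 5, 0 - 4) = (-5, 3, -4)
Parametric form r = M + t·d:
x = 1 - 5t, y = -5 + 3t, z = 4 - 4t

x = 1 - 5t, y = -5 + 3t, z = 4 - 4t


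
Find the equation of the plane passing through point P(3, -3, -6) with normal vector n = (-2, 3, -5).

The plane through P with normal n = (a, b, c) satisfies n·(r - P) = 0,
i.e. ax + by + cz = a·x₀ + b·y₀ + c·z₀.
d = (-2)·3 + 3·(-3) + (-5)·(-6)
  = -6 - 9 + 30
  = 15
Equation: -2x + 3y - 5z = 15

-2x + 3y - 5z = 15


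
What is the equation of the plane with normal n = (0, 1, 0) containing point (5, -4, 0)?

The plane through P with normal n = (a, b, c) satisfies n·(r - P) = 0,
i.e. ax + by + cz = a·x₀ + b·y₀ + c·z₀.
d = 0·5 + 1·(-4) + 0·0
  = 0 - 4 + 0
  = -4
Equation: y = -4

y = -4


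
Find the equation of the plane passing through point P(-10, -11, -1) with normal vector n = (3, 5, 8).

The plane through P with normal n = (a, b, c) satisfies n·(r - P) = 0,
i.e. ax + by + cz = a·x₀ + b·y₀ + c·z₀.
d = 3·(-10) + 5·(-11) + 8·(-1)
  = -30 - 55 - 8
  = -93
Equation: 3x + 5y + 8z = -93

3x + 5y + 8z = -93


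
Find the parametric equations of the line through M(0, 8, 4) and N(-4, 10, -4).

Direction vector d = N - M = (-4 + 0, 10 - 8, -4 - 4) = (-4, 2, -8)
Parametric form r = M + t·d:
x = 0 - 4t, y = 8 + 2t, z = 4 - 8t

x = 0 - 4t, y = 8 + 2t, z = 4 - 8t


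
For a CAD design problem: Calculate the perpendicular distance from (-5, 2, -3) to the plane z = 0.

distance = |a·x₀ + b·y₀ + c·z₀ - d| / √(a² + b² + c²)
  = |0·(-5) + 0·2 + 1·(-3) - 0| / √(0² + 0² + 1²)
  = |0 + 0 - 3 + 0| / √(0 + 0 + 1)
  = |-3| / √1
  = 3 / 1
  ≈ 3

3


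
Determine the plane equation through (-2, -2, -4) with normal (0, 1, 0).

The plane through P with normal n = (a, b, c) satisfies n·(r - P) = 0,
i.e. ax + by + cz = a·x₀ + b·y₀ + c·z₀.
d = 0·(-2) + 1·(-2) + 0·(-4)
  = 0 - 2 + 0
  = -2
Equation: y = -2

y = -2


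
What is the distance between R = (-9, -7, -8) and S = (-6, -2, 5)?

d = √[(x₂-x₁)² + (y₂-y₁)² + (z₂-z₁)²]
  = √[3² + 5² + 13²]
  = √[9 + 25 + 169]
  = √203
  ≈ 14.25

14.25


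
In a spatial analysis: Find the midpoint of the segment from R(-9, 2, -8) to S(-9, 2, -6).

M = ((x₁+x₂)/2, (y₁+y₂)/2, (z₁+z₂)/2)
  = ((-9 - 9)/2, (2 + 2)/2, (-8 - 6)/2)
  = (-18/2, 4/2, -14/2)
  = (-9, 2, -7)

(-9, 2, -7)


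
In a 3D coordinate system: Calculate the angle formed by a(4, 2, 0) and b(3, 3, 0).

a·b = 4·3 + 2·3 + 0·0 = 12 + 6 + 0 = 18
|a| = √(4² + 2² + 0²) = √20 ≈ 4.472
|b| = √(3² + 3² + 0²) = √18 ≈ 4.243
cos θ = (a·b)/(|a||b|) = 18/(4.472·4.243) ≈ 0.9487
θ = arccos(0.9487) ≈ 18.43°

18.43°


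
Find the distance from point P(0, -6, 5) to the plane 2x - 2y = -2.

distance = |a·x₀ + b·y₀ + c·z₀ - d| / √(a² + b² + c²)
  = |2·0 + (-2)·(-6) + 0·5 - (-2)| / √(2² + (-2)² + 0²)
  = |0 + 12 + 0 + 2| / √(4 + 4 + 0)
  = |14| / √8
  = 14 / 2.828
  ≈ 4.95

4.95


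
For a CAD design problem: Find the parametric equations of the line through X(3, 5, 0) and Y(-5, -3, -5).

Direction vector d = Y - X = (-5 - 3, -3 - 5, -5 + 0) = (-8, -8, -5)
Parametric form r = X + t·d:
x = 3 - 8t, y = 5 - 8t, z = 0 - 5t

x = 3 - 8t, y = 5 - 8t, z = 0 - 5t


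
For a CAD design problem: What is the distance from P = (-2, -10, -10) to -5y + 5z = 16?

distance = |a·x₀ + b·y₀ + c·z₀ - d| / √(a² + b² + c²)
  = |0·(-2) + (-5)·(-10) + 5·(-10) - 16| / √(0² + (-5)² + 5²)
  = |0 + 50 - 50 - 16| / √(0 + 25 + 25)
  = |-16| / √50
  = 16 / 7.071
  ≈ 2.263

2.263


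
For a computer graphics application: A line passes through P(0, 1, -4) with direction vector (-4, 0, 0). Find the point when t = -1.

P(t) = P + t·d
  = (0 + (-4)·(-1), 1 + 0·(-1), -4 + 0·(-1))
  = (0 + 4, 1 + 0, -4 + 0)
  = (4, 1, -4)

(4, 1, -4)


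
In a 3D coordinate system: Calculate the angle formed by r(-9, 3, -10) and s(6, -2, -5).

r·s = (-9)·6 + 3·(-2) + (-10)·(-5) = -54 - 6 + 50 = -10
|r| = √((-9)² + 3² + (-10)²) = √190 ≈ 13.78
|s| = √(6² + (-2)² + (-5)²) = √65 ≈ 8.062
cos θ = (r·s)/(|r||s|) = -10/(13.78·8.062) ≈ -0.08998
θ = arccos(-0.08998) ≈ 95.16°

95.16°


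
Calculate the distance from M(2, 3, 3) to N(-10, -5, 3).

d = √[(x₂-x₁)² + (y₂-y₁)² + (z₂-z₁)²]
  = √[(-12)² + (-8)² + 0²]
  = √[144 + 64 + 0]
  = √208
  ≈ 14.42

14.42


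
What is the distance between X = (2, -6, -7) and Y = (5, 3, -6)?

d = √[(x₂-x₁)² + (y₂-y₁)² + (z₂-z₁)²]
  = √[3² + 9² + 1²]
  = √[9 + 81 + 1]
  = √91
  ≈ 9.539

9.539


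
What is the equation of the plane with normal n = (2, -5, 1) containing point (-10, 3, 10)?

The plane through P with normal n = (a, b, c) satisfies n·(r - P) = 0,
i.e. ax + by + cz = a·x₀ + b·y₀ + c·z₀.
d = 2·(-10) + (-5)·3 + 1·10
  = -20 - 15 + 10
  = -25
Equation: 2x - 5y + z = -25

2x - 5y + z = -25


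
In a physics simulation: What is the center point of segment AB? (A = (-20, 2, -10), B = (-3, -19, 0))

M = ((x₁+x₂)/2, (y₁+y₂)/2, (z₁+z₂)/2)
  = ((-20 - 3)/2, (2 - 19)/2, (-10 + 0)/2)
  = (-23/2, -17/2, -10/2)
  = (-11.5, -8.5, -5)

(-11.5, -8.5, -5)


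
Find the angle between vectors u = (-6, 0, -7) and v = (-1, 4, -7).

u·v = (-6)·(-1) + 0·4 + (-7)·(-7) = 6 + 0 + 49 = 55
|u| = √((-6)² + 0² + (-7)²) = √85 ≈ 9.22
|v| = √((-1)² + 4² + (-7)²) = √66 ≈ 8.124
cos θ = (u·v)/(|u||v|) = 55/(9.22·8.124) ≈ 0.7343
θ = arccos(0.7343) ≈ 42.75°

42.75°


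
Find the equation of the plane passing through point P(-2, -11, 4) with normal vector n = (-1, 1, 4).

The plane through P with normal n = (a, b, c) satisfies n·(r - P) = 0,
i.e. ax + by + cz = a·x₀ + b·y₀ + c·z₀.
d = (-1)·(-2) + 1·(-11) + 4·4
  = 2 - 11 + 16
  = 7
Equation: -x + y + 4z = 7

-x + y + 4z = 7


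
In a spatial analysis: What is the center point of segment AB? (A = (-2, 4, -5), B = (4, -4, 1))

M = ((x₁+x₂)/2, (y₁+y₂)/2, (z₁+z₂)/2)
  = ((-2 + 4)/2, (4 - 4)/2, (-5 + 1)/2)
  = (2/2, 0/2, -4/2)
  = (1, 0, -2)

(1, 0, -2)


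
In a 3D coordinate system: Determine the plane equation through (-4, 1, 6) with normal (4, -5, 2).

The plane through P with normal n = (a, b, c) satisfies n·(r - P) = 0,
i.e. ax + by + cz = a·x₀ + b·y₀ + c·z₀.
d = 4·(-4) + (-5)·1 + 2·6
  = -16 - 5 + 12
  = -9
Equation: 4x - 5y + 2z = -9

4x - 5y + 2z = -9


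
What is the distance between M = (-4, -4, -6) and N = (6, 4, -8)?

d = √[(x₂-x₁)² + (y₂-y₁)² + (z₂-z₁)²]
  = √[10² + 8² + (-2)²]
  = √[100 + 64 + 4]
  = √168
  ≈ 12.96

12.96


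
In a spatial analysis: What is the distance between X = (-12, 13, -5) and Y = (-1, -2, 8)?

d = √[(x₂-x₁)² + (y₂-y₁)² + (z₂-z₁)²]
  = √[11² + (-15)² + 13²]
  = √[121 + 225 + 169]
  = √515
  ≈ 22.69

22.69


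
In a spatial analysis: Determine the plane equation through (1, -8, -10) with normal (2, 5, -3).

The plane through P with normal n = (a, b, c) satisfies n·(r - P) = 0,
i.e. ax + by + cz = a·x₀ + b·y₀ + c·z₀.
d = 2·1 + 5·(-8) + (-3)·(-10)
  = 2 - 40 + 30
  = -8
Equation: 2x + 5y - 3z = -8

2x + 5y - 3z = -8


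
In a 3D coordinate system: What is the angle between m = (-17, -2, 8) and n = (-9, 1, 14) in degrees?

m·n = (-17)·(-9) + (-2)·1 + 8·14 = 153 - 2 + 112 = 263
|m| = √((-17)² + (-2)² + 8²) = √357 ≈ 18.89
|n| = √((-9)² + 1² + 14²) = √278 ≈ 16.67
cos θ = (m·n)/(|m||n|) = 263/(18.89·16.67) ≈ 0.8348
θ = arccos(0.8348) ≈ 33.4°

33.4°


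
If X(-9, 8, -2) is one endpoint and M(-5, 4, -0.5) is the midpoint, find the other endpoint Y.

Y = 2M - X
  = (2·(-5) - (-9), 2·4 - 8, 2·(-0.5) - (-2))
  = (-10 + 9, 8 - 8, -1 + 2)
  = (-1, 0, 1)

(-1, 0, 1)


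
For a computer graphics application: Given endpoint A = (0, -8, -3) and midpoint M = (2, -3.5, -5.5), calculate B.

B = 2M - A
  = (2·2 - 0, 2·(-3.5) - (-8), 2·(-5.5) - (-3))
  = (4 + 0, -7 + 8, -11 + 3)
  = (4, 1, -8)

(4, 1, -8)


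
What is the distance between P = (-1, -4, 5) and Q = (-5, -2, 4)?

d = √[(x₂-x₁)² + (y₂-y₁)² + (z₂-z₁)²]
  = √[(-4)² + 2² + (-1)²]
  = √[16 + 4 + 1]
  = √21
  ≈ 4.583

4.583


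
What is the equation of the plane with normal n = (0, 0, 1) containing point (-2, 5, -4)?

The plane through P with normal n = (a, b, c) satisfies n·(r - P) = 0,
i.e. ax + by + cz = a·x₀ + b·y₀ + c·z₀.
d = 0·(-2) + 0·5 + 1·(-4)
  = 0 + 0 - 4
  = -4
Equation: z = -4

z = -4


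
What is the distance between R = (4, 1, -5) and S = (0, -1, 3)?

d = √[(x₂-x₁)² + (y₂-y₁)² + (z₂-z₁)²]
  = √[(-4)² + (-2)² + 8²]
  = √[16 + 4 + 64]
  = √84
  ≈ 9.165

9.165


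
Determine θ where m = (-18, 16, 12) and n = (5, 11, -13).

m·n = (-18)·5 + 16·11 + 12·(-13) = -90 + 176 - 156 = -70
|m| = √((-18)² + 16² + 12²) = √724 ≈ 26.91
|n| = √(5² + 11² + (-13)²) = √315 ≈ 17.75
cos θ = (m·n)/(|m||n|) = -70/(26.91·17.75) ≈ -0.1466
θ = arccos(-0.1466) ≈ 98.43°

98.43°


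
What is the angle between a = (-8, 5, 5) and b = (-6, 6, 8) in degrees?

a·b = (-8)·(-6) + 5·6 + 5·8 = 48 + 30 + 40 = 118
|a| = √((-8)² + 5² + 5²) = √114 ≈ 10.68
|b| = √((-6)² + 6² + 8²) = √136 ≈ 11.66
cos θ = (a·b)/(|a||b|) = 118/(10.68·11.66) ≈ 0.9477
θ = arccos(0.9477) ≈ 18.62°

18.62°


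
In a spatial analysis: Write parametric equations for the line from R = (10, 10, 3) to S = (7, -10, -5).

Direction vector d = S - R = (7 - 10, -10 - 10, -5 - 3) = (-3, -20, -8)
Parametric form r = R + t·d:
x = 10 - 3t, y = 10 - 20t, z = 3 - 8t

x = 10 - 3t, y = 10 - 20t, z = 3 - 8t


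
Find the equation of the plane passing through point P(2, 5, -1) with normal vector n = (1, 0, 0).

The plane through P with normal n = (a, b, c) satisfies n·(r - P) = 0,
i.e. ax + by + cz = a·x₀ + b·y₀ + c·z₀.
d = 1·2 + 0·5 + 0·(-1)
  = 2 + 0 + 0
  = 2
Equation: x = 2

x = 2


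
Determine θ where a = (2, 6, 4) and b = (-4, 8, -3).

a·b = 2·(-4) + 6·8 + 4·(-3) = -8 + 48 - 12 = 28
|a| = √(2² + 6² + 4²) = √56 ≈ 7.483
|b| = √((-4)² + 8² + (-3)²) = √89 ≈ 9.434
cos θ = (a·b)/(|a||b|) = 28/(7.483·9.434) ≈ 0.3966
θ = arccos(0.3966) ≈ 66.63°

66.63°


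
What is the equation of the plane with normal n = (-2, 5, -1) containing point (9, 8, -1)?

The plane through P with normal n = (a, b, c) satisfies n·(r - P) = 0,
i.e. ax + by + cz = a·x₀ + b·y₀ + c·z₀.
d = (-2)·9 + 5·8 + (-1)·(-1)
  = -18 + 40 + 1
  = 23
Equation: -2x + 5y - z = 23

-2x + 5y - z = 23


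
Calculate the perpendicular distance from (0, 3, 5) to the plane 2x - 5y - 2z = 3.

distance = |a·x₀ + b·y₀ + c·z₀ - d| / √(a² + b² + c²)
  = |2·0 + (-5)·3 + (-2)·5 - 3| / √(2² + (-5)² + (-2)²)
  = |0 - 15 - 10 - 3| / √(4 + 25 + 4)
  = |-28| / √33
  = 28 / 5.745
  ≈ 4.874

4.874


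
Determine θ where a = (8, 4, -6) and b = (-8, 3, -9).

a·b = 8·(-8) + 4·3 + (-6)·(-9) = -64 + 12 + 54 = 2
|a| = √(8² + 4² + (-6)²) = √116 ≈ 10.77
|b| = √((-8)² + 3² + (-9)²) = √154 ≈ 12.41
cos θ = (a·b)/(|a||b|) = 2/(10.77·12.41) ≈ 0.01496
θ = arccos(0.01496) ≈ 89.14°

89.14°


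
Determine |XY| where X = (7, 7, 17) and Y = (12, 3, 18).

d = √[(x₂-x₁)² + (y₂-y₁)² + (z₂-z₁)²]
  = √[5² + (-4)² + 1²]
  = √[25 + 16 + 1]
  = √42
  ≈ 6.481

6.481


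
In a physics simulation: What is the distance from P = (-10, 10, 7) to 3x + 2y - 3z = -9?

distance = |a·x₀ + b·y₀ + c·z₀ - d| / √(a² + b² + c²)
  = |3·(-10) + 2·10 + (-3)·7 - (-9)| / √(3² + 2² + (-3)²)
  = |-30 + 20 - 21 + 9| / √(9 + 4 + 9)
  = |-22| / √22
  = 22 / 4.69
  ≈ 4.69

4.69


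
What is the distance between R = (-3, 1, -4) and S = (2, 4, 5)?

d = √[(x₂-x₁)² + (y₂-y₁)² + (z₂-z₁)²]
  = √[5² + 3² + 9²]
  = √[25 + 9 + 81]
  = √115
  ≈ 10.72

10.72


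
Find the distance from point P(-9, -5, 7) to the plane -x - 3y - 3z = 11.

distance = |a·x₀ + b·y₀ + c·z₀ - d| / √(a² + b² + c²)
  = |(-1)·(-9) + (-3)·(-5) + (-3)·7 - 11| / √((-1)² + (-3)² + (-3)²)
  = |9 + 15 - 21 - 11| / √(1 + 9 + 9)
  = |-8| / √19
  = 8 / 4.359
  ≈ 1.835

1.835


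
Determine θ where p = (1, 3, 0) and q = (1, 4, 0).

p·q = 1·1 + 3·4 + 0·0 = 1 + 12 + 0 = 13
|p| = √(1² + 3² + 0²) = √10 ≈ 3.162
|q| = √(1² + 4² + 0²) = √17 ≈ 4.123
cos θ = (p·q)/(|p||q|) = 13/(3.162·4.123) ≈ 0.9971
θ = arccos(0.9971) ≈ 4.399°

4.399°


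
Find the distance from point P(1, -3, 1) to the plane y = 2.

distance = |a·x₀ + b·y₀ + c·z₀ - d| / √(a² + b² + c²)
  = |0·1 + 1·(-3) + 0·1 - 2| / √(0² + 1² + 0²)
  = |0 - 3 + 0 - 2| / √(0 + 1 + 0)
  = |-5| / √1
  = 5 / 1
  ≈ 5

5


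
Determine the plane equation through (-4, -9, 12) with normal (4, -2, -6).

The plane through P with normal n = (a, b, c) satisfies n·(r - P) = 0,
i.e. ax + by + cz = a·x₀ + b·y₀ + c·z₀.
d = 4·(-4) + (-2)·(-9) + (-6)·12
  = -16 + 18 - 72
  = -70
Equation: 4x - 2y - 6z = -70

4x - 2y - 6z = -70


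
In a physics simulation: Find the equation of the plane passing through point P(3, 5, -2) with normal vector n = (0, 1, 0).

The plane through P with normal n = (a, b, c) satisfies n·(r - P) = 0,
i.e. ax + by + cz = a·x₀ + b·y₀ + c·z₀.
d = 0·3 + 1·5 + 0·(-2)
  = 0 + 5 + 0
  = 5
Equation: y = 5

y = 5


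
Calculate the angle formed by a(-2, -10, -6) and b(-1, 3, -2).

a·b = (-2)·(-1) + (-10)·3 + (-6)·(-2) = 2 - 30 + 12 = -16
|a| = √((-2)² + (-10)² + (-6)²) = √140 ≈ 11.83
|b| = √((-1)² + 3² + (-2)²) = √14 ≈ 3.742
cos θ = (a·b)/(|a||b|) = -16/(11.83·3.742) ≈ -0.3614
θ = arccos(-0.3614) ≈ 111.2°

111.2°


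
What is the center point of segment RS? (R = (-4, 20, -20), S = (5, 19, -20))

M = ((x₁+x₂)/2, (y₁+y₂)/2, (z₁+z₂)/2)
  = ((-4 + 5)/2, (20 + 19)/2, (-20 - 20)/2)
  = (1/2, 39/2, -40/2)
  = (0.5, 19.5, -20)

(0.5, 19.5, -20)


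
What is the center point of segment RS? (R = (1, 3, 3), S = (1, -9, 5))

M = ((x₁+x₂)/2, (y₁+y₂)/2, (z₁+z₂)/2)
  = ((1 + 1)/2, (3 - 9)/2, (3 + 5)/2)
  = (2/2, -6/2, 8/2)
  = (1, -3, 4)

(1, -3, 4)


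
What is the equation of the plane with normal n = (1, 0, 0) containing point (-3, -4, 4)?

The plane through P with normal n = (a, b, c) satisfies n·(r - P) = 0,
i.e. ax + by + cz = a·x₀ + b·y₀ + c·z₀.
d = 1·(-3) + 0·(-4) + 0·4
  = -3 + 0 + 0
  = -3
Equation: x = -3

x = -3


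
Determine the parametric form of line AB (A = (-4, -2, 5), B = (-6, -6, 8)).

Direction vector d = B - A = (-6 + 4, -6 + 2, 8 - 5) = (-2, -4, 3)
Parametric form r = A + t·d:
x = -4 - 2t, y = -2 - 4t, z = 5 + 3t

x = -4 - 2t, y = -2 - 4t, z = 5 + 3t


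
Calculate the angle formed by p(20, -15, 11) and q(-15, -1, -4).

p·q = 20·(-15) + (-15)·(-1) + 11·(-4) = -300 + 15 - 44 = -329
|p| = √(20² + (-15)² + 11²) = √746 ≈ 27.31
|q| = √((-15)² + (-1)² + (-4)²) = √242 ≈ 15.56
cos θ = (p·q)/(|p||q|) = -329/(27.31·15.56) ≈ -0.7743
θ = arccos(-0.7743) ≈ 140.7°

140.7°


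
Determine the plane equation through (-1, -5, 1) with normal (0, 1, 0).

The plane through P with normal n = (a, b, c) satisfies n·(r - P) = 0,
i.e. ax + by + cz = a·x₀ + b·y₀ + c·z₀.
d = 0·(-1) + 1·(-5) + 0·1
  = 0 - 5 + 0
  = -5
Equation: y = -5

y = -5


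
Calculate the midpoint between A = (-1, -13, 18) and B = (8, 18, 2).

M = ((x₁+x₂)/2, (y₁+y₂)/2, (z₁+z₂)/2)
  = ((-1 + 8)/2, (-13 + 18)/2, (18 + 2)/2)
  = (7/2, 5/2, 20/2)
  = (3.5, 2.5, 10)

(3.5, 2.5, 10)


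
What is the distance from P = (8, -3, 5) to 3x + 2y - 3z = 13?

distance = |a·x₀ + b·y₀ + c·z₀ - d| / √(a² + b² + c²)
  = |3·8 + 2·(-3) + (-3)·5 - 13| / √(3² + 2² + (-3)²)
  = |24 - 6 - 15 - 13| / √(9 + 4 + 9)
  = |-10| / √22
  = 10 / 4.69
  ≈ 2.132

2.132


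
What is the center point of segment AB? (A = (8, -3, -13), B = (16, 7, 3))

M = ((x₁+x₂)/2, (y₁+y₂)/2, (z₁+z₂)/2)
  = ((8 + 16)/2, (-3 + 7)/2, (-13 + 3)/2)
  = (24/2, 4/2, -10/2)
  = (12, 2, -5)

(12, 2, -5)


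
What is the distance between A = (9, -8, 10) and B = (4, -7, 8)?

d = √[(x₂-x₁)² + (y₂-y₁)² + (z₂-z₁)²]
  = √[(-5)² + 1² + (-2)²]
  = √[25 + 1 + 4]
  = √30
  ≈ 5.477

5.477


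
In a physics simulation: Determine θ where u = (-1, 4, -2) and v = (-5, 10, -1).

u·v = (-1)·(-5) + 4·10 + (-2)·(-1) = 5 + 40 + 2 = 47
|u| = √((-1)² + 4² + (-2)²) = √21 ≈ 4.583
|v| = √((-5)² + 10² + (-1)²) = √126 ≈ 11.22
cos θ = (u·v)/(|u||v|) = 47/(4.583·11.22) ≈ 0.9137
θ = arccos(0.9137) ≈ 23.98°

23.98°


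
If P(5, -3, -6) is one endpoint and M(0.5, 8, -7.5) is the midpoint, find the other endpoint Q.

Q = 2M - P
  = (2·0.5 - 5, 2·8 - (-3), 2·(-7.5) - (-6))
  = (1 - 5, 16 + 3, -15 + 6)
  = (-4, 19, -9)

(-4, 19, -9)


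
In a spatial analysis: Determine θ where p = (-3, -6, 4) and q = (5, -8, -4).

p·q = (-3)·5 + (-6)·(-8) + 4·(-4) = -15 + 48 - 16 = 17
|p| = √((-3)² + (-6)² + 4²) = √61 ≈ 7.81
|q| = √(5² + (-8)² + (-4)²) = √105 ≈ 10.25
cos θ = (p·q)/(|p||q|) = 17/(7.81·10.25) ≈ 0.2124
θ = arccos(0.2124) ≈ 77.74°

77.74°


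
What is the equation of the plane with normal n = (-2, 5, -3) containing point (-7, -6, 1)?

The plane through P with normal n = (a, b, c) satisfies n·(r - P) = 0,
i.e. ax + by + cz = a·x₀ + b·y₀ + c·z₀.
d = (-2)·(-7) + 5·(-6) + (-3)·1
  = 14 - 30 - 3
  = -19
Equation: -2x + 5y - 3z = -19

-2x + 5y - 3z = -19


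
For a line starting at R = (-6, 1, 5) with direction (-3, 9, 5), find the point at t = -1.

P(t) = R + t·d
  = (-6 + (-3)·(-1), 1 + 9·(-1), 5 + 5·(-1))
  = (-6 + 3, 1 - 9, 5 - 5)
  = (-3, -8, 0)

(-3, -8, 0)


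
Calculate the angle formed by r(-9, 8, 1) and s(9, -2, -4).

r·s = (-9)·9 + 8·(-2) + 1·(-4) = -81 - 16 - 4 = -101
|r| = √((-9)² + 8² + 1²) = √146 ≈ 12.08
|s| = √(9² + (-2)² + (-4)²) = √101 ≈ 10.05
cos θ = (r·s)/(|r||s|) = -101/(12.08·10.05) ≈ -0.8317
θ = arccos(-0.8317) ≈ 146.3°

146.3°


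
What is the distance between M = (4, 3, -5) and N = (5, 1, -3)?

d = √[(x₂-x₁)² + (y₂-y₁)² + (z₂-z₁)²]
  = √[1² + (-2)² + 2²]
  = √[1 + 4 + 4]
  = √9
  ≈ 3

3


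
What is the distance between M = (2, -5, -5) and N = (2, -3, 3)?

d = √[(x₂-x₁)² + (y₂-y₁)² + (z₂-z₁)²]
  = √[0² + 2² + 8²]
  = √[0 + 4 + 64]
  = √68
  ≈ 8.246

8.246


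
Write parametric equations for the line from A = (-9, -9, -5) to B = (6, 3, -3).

Direction vector d = B - A = (6 + 9, 3 + 9, -3 + 5) = (15, 12, 2)
Parametric form r = A + t·d:
x = -9 + 15t, y = -9 + 12t, z = -5 + 2t

x = -9 + 15t, y = -9 + 12t, z = -5 + 2t


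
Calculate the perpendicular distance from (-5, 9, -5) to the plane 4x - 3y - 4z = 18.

distance = |a·x₀ + b·y₀ + c·z₀ - d| / √(a² + b² + c²)
  = |4·(-5) + (-3)·9 + (-4)·(-5) - 18| / √(4² + (-3)² + (-4)²)
  = |-20 - 27 + 20 - 18| / √(16 + 9 + 16)
  = |-45| / √41
  = 45 / 6.403
  ≈ 7.028

7.028


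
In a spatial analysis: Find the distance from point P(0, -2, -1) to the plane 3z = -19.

distance = |a·x₀ + b·y₀ + c·z₀ - d| / √(a² + b² + c²)
  = |0·0 + 0·(-2) + 3·(-1) - (-19)| / √(0² + 0² + 3²)
  = |0 + 0 - 3 + 19| / √(0 + 0 + 9)
  = |16| / √9
  = 16 / 3
  ≈ 5.333

5.333


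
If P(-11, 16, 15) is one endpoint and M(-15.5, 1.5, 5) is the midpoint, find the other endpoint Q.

Q = 2M - P
  = (2·(-15.5) - (-11), 2·1.5 - 16, 2·5 - 15)
  = (-31 + 11, 3 - 16, 10 - 15)
  = (-20, -13, -5)

(-20, -13, -5)


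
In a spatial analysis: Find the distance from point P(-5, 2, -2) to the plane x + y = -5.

distance = |a·x₀ + b·y₀ + c·z₀ - d| / √(a² + b² + c²)
  = |1·(-5) + 1·2 + 0·(-2) - (-5)| / √(1² + 1² + 0²)
  = |-5 + 2 + 0 + 5| / √(1 + 1 + 0)
  = |2| / √2
  = 2 / 1.414
  ≈ 1.414

1.414


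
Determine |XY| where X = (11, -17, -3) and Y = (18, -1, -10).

d = √[(x₂-x₁)² + (y₂-y₁)² + (z₂-z₁)²]
  = √[7² + 16² + (-7)²]
  = √[49 + 256 + 49]
  = √354
  ≈ 18.81

18.81


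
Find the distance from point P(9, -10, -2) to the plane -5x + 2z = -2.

distance = |a·x₀ + b·y₀ + c·z₀ - d| / √(a² + b² + c²)
  = |(-5)·9 + 0·(-10) + 2·(-2) - (-2)| / √((-5)² + 0² + 2²)
  = |-45 + 0 - 4 + 2| / √(25 + 0 + 4)
  = |-47| / √29
  = 47 / 5.385
  ≈ 8.728

8.728


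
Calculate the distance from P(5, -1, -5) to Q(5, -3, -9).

d = √[(x₂-x₁)² + (y₂-y₁)² + (z₂-z₁)²]
  = √[0² + (-2)² + (-4)²]
  = √[0 + 4 + 16]
  = √20
  ≈ 4.472

4.472


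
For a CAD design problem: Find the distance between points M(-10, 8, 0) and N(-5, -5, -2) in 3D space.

d = √[(x₂-x₁)² + (y₂-y₁)² + (z₂-z₁)²]
  = √[5² + (-13)² + (-2)²]
  = √[25 + 169 + 4]
  = √198
  ≈ 14.07

14.07


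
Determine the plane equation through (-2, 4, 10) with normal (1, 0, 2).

The plane through P with normal n = (a, b, c) satisfies n·(r - P) = 0,
i.e. ax + by + cz = a·x₀ + b·y₀ + c·z₀.
d = 1·(-2) + 0·4 + 2·10
  = -2 + 0 + 20
  = 18
Equation: x + 2z = 18

x + 2z = 18


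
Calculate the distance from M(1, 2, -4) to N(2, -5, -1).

d = √[(x₂-x₁)² + (y₂-y₁)² + (z₂-z₁)²]
  = √[1² + (-7)² + 3²]
  = √[1 + 49 + 9]
  = √59
  ≈ 7.681

7.681


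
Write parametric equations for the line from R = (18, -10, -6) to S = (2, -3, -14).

Direction vector d = S - R = (2 - 18, -3 + 10, -14 + 6) = (-16, 7, -8)
Parametric form r = R + t·d:
x = 18 - 16t, y = -10 + 7t, z = -6 - 8t

x = 18 - 16t, y = -10 + 7t, z = -6 - 8t


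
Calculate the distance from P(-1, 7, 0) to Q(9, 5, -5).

d = √[(x₂-x₁)² + (y₂-y₁)² + (z₂-z₁)²]
  = √[10² + (-2)² + (-5)²]
  = √[100 + 4 + 25]
  = √129
  ≈ 11.36

11.36


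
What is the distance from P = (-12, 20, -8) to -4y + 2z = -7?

distance = |a·x₀ + b·y₀ + c·z₀ - d| / √(a² + b² + c²)
  = |0·(-12) + (-4)·20 + 2·(-8) - (-7)| / √(0² + (-4)² + 2²)
  = |0 - 80 - 16 + 7| / √(0 + 16 + 4)
  = |-89| / √20
  = 89 / 4.472
  ≈ 19.9

19.9


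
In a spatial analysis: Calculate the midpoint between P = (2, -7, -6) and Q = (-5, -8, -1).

M = ((x₁+x₂)/2, (y₁+y₂)/2, (z₁+z₂)/2)
  = ((2 - 5)/2, (-7 - 8)/2, (-6 - 1)/2)
  = (-3/2, -15/2, -7/2)
  = (-1.5, -7.5, -3.5)

(-1.5, -7.5, -3.5)


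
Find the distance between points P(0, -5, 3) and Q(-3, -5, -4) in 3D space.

d = √[(x₂-x₁)² + (y₂-y₁)² + (z₂-z₁)²]
  = √[(-3)² + 0² + (-7)²]
  = √[9 + 0 + 49]
  = √58
  ≈ 7.616

7.616


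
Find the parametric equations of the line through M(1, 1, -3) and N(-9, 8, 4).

Direction vector d = N - M = (-9 - 1, 8 - 1, 4 + 3) = (-10, 7, 7)
Parametric form r = M + t·d:
x = 1 - 10t, y = 1 + 7t, z = -3 + 7t

x = 1 - 10t, y = 1 + 7t, z = -3 + 7t


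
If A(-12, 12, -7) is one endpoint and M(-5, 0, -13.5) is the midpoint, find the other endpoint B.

B = 2M - A
  = (2·(-5) - (-12), 2·0 - 12, 2·(-13.5) - (-7))
  = (-10 + 12, 0 - 12, -27 + 7)
  = (2, -12, -20)

(2, -12, -20)


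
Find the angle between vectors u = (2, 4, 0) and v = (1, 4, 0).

u·v = 2·1 + 4·4 + 0·0 = 2 + 16 + 0 = 18
|u| = √(2² + 4² + 0²) = √20 ≈ 4.472
|v| = √(1² + 4² + 0²) = √17 ≈ 4.123
cos θ = (u·v)/(|u||v|) = 18/(4.472·4.123) ≈ 0.9762
θ = arccos(0.9762) ≈ 12.53°

12.53°


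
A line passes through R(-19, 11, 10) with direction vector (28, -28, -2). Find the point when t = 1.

P(t) = R + t·d
  = (-19 + 28·1, 11 + (-28)·1, 10 + (-2)·1)
  = (-19 + 28, 11 - 28, 10 - 2)
  = (9, -17, 8)

(9, -17, 8)


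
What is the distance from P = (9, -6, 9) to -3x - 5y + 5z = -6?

distance = |a·x₀ + b·y₀ + c·z₀ - d| / √(a² + b² + c²)
  = |(-3)·9 + (-5)·(-6) + 5·9 - (-6)| / √((-3)² + (-5)² + 5²)
  = |-27 + 30 + 45 + 6| / √(9 + 25 + 25)
  = |54| / √59
  = 54 / 7.681
  ≈ 7.03

7.03


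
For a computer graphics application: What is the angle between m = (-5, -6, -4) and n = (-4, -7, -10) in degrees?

m·n = (-5)·(-4) + (-6)·(-7) + (-4)·(-10) = 20 + 42 + 40 = 102
|m| = √((-5)² + (-6)² + (-4)²) = √77 ≈ 8.775
|n| = √((-4)² + (-7)² + (-10)²) = √165 ≈ 12.85
cos θ = (m·n)/(|m||n|) = 102/(8.775·12.85) ≈ 0.9049
θ = arccos(0.9049) ≈ 25.19°

25.19°


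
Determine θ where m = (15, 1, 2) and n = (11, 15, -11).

m·n = 15·11 + 1·15 + 2·(-11) = 165 + 15 - 22 = 158
|m| = √(15² + 1² + 2²) = √230 ≈ 15.17
|n| = √(11² + 15² + (-11)²) = √467 ≈ 21.61
cos θ = (m·n)/(|m||n|) = 158/(15.17·21.61) ≈ 0.4821
θ = arccos(0.4821) ≈ 61.18°

61.18°


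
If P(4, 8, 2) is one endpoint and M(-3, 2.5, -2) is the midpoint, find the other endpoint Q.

Q = 2M - P
  = (2·(-3) - 4, 2·2.5 - 8, 2·(-2) - 2)
  = (-6 - 4, 5 - 8, -4 - 2)
  = (-10, -3, -6)

(-10, -3, -6)


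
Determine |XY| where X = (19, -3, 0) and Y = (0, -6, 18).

d = √[(x₂-x₁)² + (y₂-y₁)² + (z₂-z₁)²]
  = √[(-19)² + (-3)² + 18²]
  = √[361 + 9 + 324]
  = √694
  ≈ 26.34

26.34


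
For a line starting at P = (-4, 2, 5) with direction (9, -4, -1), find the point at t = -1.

P(t) = P + t·d
  = (-4 + 9·(-1), 2 + (-4)·(-1), 5 + (-1)·(-1))
  = (-4 - 9, 2 + 4, 5 + 1)
  = (-13, 6, 6)

(-13, 6, 6)


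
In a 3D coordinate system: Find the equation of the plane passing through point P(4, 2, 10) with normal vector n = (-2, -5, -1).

The plane through P with normal n = (a, b, c) satisfies n·(r - P) = 0,
i.e. ax + by + cz = a·x₀ + b·y₀ + c·z₀.
d = (-2)·4 + (-5)·2 + (-1)·10
  = -8 - 10 - 10
  = -28
Equation: -2x - 5y - z = -28

-2x - 5y - z = -28


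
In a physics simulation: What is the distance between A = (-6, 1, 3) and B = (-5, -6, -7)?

d = √[(x₂-x₁)² + (y₂-y₁)² + (z₂-z₁)²]
  = √[1² + (-7)² + (-10)²]
  = √[1 + 49 + 100]
  = √150
  ≈ 12.25

12.25


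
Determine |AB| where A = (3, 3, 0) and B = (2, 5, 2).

d = √[(x₂-x₁)² + (y₂-y₁)² + (z₂-z₁)²]
  = √[(-1)² + 2² + 2²]
  = √[1 + 4 + 4]
  = √9
  ≈ 3

3


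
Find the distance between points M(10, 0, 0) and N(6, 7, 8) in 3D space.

d = √[(x₂-x₁)² + (y₂-y₁)² + (z₂-z₁)²]
  = √[(-4)² + 7² + 8²]
  = √[16 + 49 + 64]
  = √129
  ≈ 11.36

11.36


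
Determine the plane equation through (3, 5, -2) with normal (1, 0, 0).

The plane through P with normal n = (a, b, c) satisfies n·(r - P) = 0,
i.e. ax + by + cz = a·x₀ + b·y₀ + c·z₀.
d = 1·3 + 0·5 + 0·(-2)
  = 3 + 0 + 0
  = 3
Equation: x = 3

x = 3
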